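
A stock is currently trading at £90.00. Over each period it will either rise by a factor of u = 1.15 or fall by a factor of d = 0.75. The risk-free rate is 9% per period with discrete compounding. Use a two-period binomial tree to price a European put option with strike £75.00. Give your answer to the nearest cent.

£0.46

Risk-neutral probability p = (1 + 0.09 − 0.75)/(1.15 − 0.75) = 0.3400/0.4000 = 0.8500
Terminal stock prices: S_uu = 119, S_ud = 77.62, S_dd = 50.62
Terminal payoffs (K − S): max(-44.02, 0) = 0, max(-2.625, 0) = 0, max(24.38, 0) = 24.38
Node u (S = 103.5): V_u = 1/1.09·[0.8500·0.0000 + 0.1500·0.0000] = 0.0000
Node d (S = 67.5): V_d = 1/1.09·[0.8500·0.0000 + 0.1500·24.3750] = 3.3544
Node 0 (S = 90): V_0 = 1/1.09·[0.8500·0.0000 + 0.1500·3.3544] = 0.4616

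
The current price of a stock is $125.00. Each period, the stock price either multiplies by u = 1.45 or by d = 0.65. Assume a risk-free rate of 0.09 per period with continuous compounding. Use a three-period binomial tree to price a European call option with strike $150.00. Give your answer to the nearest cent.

$36.73

Risk-neutral probability p = (e^0.09 − 0.65)/(1.45 − 0.65) = 0.4442/0.8000 = 0.5552
Terminal stock prices: S_uuu = 381.1, S_uud = 170.8, S_udd = 76.58, S_ddd = 34.33
Terminal payoffs (S − K): max(231.1, 0) = 231.1, max(20.83, 0) = 20.83, max(-73.42, 0) = 0, max(-115.7, 0) = 0
Node uu (S = 262.8): V_uu = e^(−0.09)·[0.5552·231.0781 + 0.4448·20.8281] = 125.7228
Node ud (S = 117.8): V_ud = e^(−0.09)·[0.5552·20.8281 + 0.4448·0.0000] = 10.5688
Node dd (S = 52.81): V_dd = e^(−0.09)·[0.5552·0.0000 + 0.4448·0.0000] = 0.0000
Node u (S = 181.2): V_u = e^(−0.09)·[0.5552·125.7228 + 0.4448·10.5688] = 68.0919
Node d (S = 81.25): V_d = e^(−0.09)·[0.5552·10.5688 + 0.4448·0.0000] = 5.3630
Node 0 (S = 125): V_0 = e^(−0.09)·[0.5552·68.0919 + 0.4448·5.3630] = 36.7320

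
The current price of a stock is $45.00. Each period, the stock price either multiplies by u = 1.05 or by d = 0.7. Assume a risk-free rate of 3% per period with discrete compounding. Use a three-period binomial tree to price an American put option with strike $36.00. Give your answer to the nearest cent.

$0.46

Risk-neutral probability p = (1 + 0.03 − 0.7)/(1.05 − 0.7) = 0.3300/0.3500 = 0.9429
Terminal stock prices: S_uuu = 52.09, S_uud = 34.73, S_udd = 23.15, S_ddd = 15.43
Terminal payoffs (K − S): max(-16.09, 0) = 0, max(1.271, 0) = 1.271, max(12.85, 0) = 12.85, max(20.57, 0) = 20.57
Node uu (S = 49.61): continuation = 1/1.03·[0.9429·0.0000 + 0.0571·1.2713] = 0.0705; exercise value = 0.0000 ≤ continuation, so V_uu = 0.0705
Node ud (S = 33.07): continuation = 1/1.03·[0.9429·1.2713 + 0.0571·12.8475] = 1.8765; exercise value = 2.9250 > continuation, so V_ud = 2.9250 (exercise)
Node dd (S = 22.05): continuation = 1/1.03·[0.9429·12.8475 + 0.0571·20.5650] = 12.9015; exercise value = 13.9500 > continuation, so V_dd = 13.9500 (exercise)
Node u (S = 47.25): continuation = 1/1.03·[0.9429·0.0705 + 0.0571·2.9250] = 0.2268; exercise value = 0.0000 ≤ continuation, so V_u = 0.2268
Node d (S = 31.5): continuation = 1/1.03·[0.9429·2.9250 + 0.0571·13.9500] = 3.4515; exercise value = 4.5000 > continuation, so V_d = 4.5000 (exercise)
Node 0 (S = 45): continuation = 1/1.03·[0.9429·0.2268 + 0.0571·4.5000] = 0.4573; exercise value = 0.0000 ≤ continuation, so V_0 = 0.4573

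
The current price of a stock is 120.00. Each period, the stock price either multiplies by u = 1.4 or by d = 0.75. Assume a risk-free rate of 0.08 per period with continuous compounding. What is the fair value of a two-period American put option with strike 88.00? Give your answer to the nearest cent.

4.15

Risk-neutral probability p = (e^0.08 − 0.75)/(1.4 − 0.75) = 0.3333/0.6500 = 0.5127
Terminal stock prices: S_uu = 235.2, S_ud = 126, S_dd = 67.5
Terminal payoffs (K − S): max(-147.2, 0) = 0, max(-38, 0) = 0, max(20.5, 0) = 20.5
Node u (S = 168): continuation = e^(−0.08)·[0.5127·0.0000 + 0.4873·0.0000] = 0.0000; exercise value = 0.0000 ≤ continuation, so V_u = 0.0000
Node d (S = 90): continuation = e^(−0.08)·[0.5127·0.0000 + 0.4873·20.5000] = 9.2207; exercise value = 0.0000 ≤ continuation, so V_d = 9.2207
Node 0 (S = 120): continuation = e^(−0.08)·[0.5127·0.0000 + 0.4873·9.2207] = 4.1474; exercise value = 0.0000 ≤ continuation, so V_0 = 4.1474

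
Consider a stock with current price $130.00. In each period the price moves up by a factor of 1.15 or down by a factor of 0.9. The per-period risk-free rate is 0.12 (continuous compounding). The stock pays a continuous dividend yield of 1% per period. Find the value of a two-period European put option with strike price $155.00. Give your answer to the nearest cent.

Per-period risk-free factor R = e^0.12 = 1.1275; dividend-adjusted growth = e^(0.12−0.01) = 1.1163.
Risk-neutral probability p = (1.1163 − 0.9)/(1.15 − 0.9) = 0.2163/0.2500 = 0.8651
Terminal stock prices: S_uu = 171.9, S_ud = 134.6, S_dd = 105.3
Terminal payoffs (K − S): max(-16.92, 0) = 0, max(20.45, 0) = 20.45, max(49.7, 0) = 49.7
Node u (S = 149.5): V_u = e^(−0.12)·[0.8651·0.0000 + 0.1349·20.4500] = 2.4465
Node d (S = 117): V_d = e^(−0.12)·[0.8651·20.4500 + 0.1349·49.7000] = 21.6368
Node 0 (S = 130): V_0 = e^(−0.12)·[0.8651·2.4465 + 0.1349·21.6368] = 4.4657

$4.47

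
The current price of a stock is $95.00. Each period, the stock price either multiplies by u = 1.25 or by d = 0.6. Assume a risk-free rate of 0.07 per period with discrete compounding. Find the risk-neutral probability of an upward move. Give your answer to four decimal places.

p = 0.7231

Risk-neutral probability p = (1 + 0.07 − 0.6)/(1.25 − 0.6) = 0.4700/0.6500 = 0.7231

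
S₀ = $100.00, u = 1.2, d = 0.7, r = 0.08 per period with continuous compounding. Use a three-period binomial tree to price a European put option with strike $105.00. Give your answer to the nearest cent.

$6.62

Risk-neutral probability p = (e^0.08 − 0.7)/(1.2 − 0.7) = 0.3833/0.5000 = 0.7666
Terminal stock prices: S_uuu = 172.8, S_uud = 100.8, S_udd = 58.8, S_ddd = 34.3
Terminal payoffs (K − S): max(-67.8, 0) = 0, max(4.2, 0) = 4.2, max(46.2, 0) = 46.2, max(70.7, 0) = 70.7
Node uu (S = 144): V_uu = e^(−0.08)·[0.7666·0.0000 + 0.2334·4.2000] = 0.9050
Node ud (S = 84): V_ud = e^(−0.08)·[0.7666·4.2000 + 0.2334·46.2000] = 12.9272
Node dd (S = 49): V_dd = e^(−0.08)·[0.7666·46.2000 + 0.2334·70.7000] = 47.9272
Node u (S = 120): V_u = e^(−0.08)·[0.7666·0.9050 + 0.2334·12.9272] = 3.4260
Node d (S = 70): V_d = e^(−0.08)·[0.7666·12.9272 + 0.2334·47.9272] = 19.4751
Node 0 (S = 100): V_0 = e^(−0.08)·[0.7666·3.4260 + 0.2334·19.4751] = 6.6208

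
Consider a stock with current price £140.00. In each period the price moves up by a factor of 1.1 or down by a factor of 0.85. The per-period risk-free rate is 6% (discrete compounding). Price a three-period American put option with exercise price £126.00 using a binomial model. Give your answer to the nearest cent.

£1.32

Risk-neutral probability p = (1 + 0.06 − 0.85)/(1.1 − 0.85) = 0.2100/0.2500 = 0.8400
Terminal stock prices: S_uuu = 186.3, S_uud = 144, S_udd = 111.3, S_ddd = 85.98
Terminal payoffs (K − S): max(-60.34, 0) = 0, max(-17.99, 0) = 0, max(14.74, 0) = 14.74, max(40.02, 0) = 40.02
Node uu (S = 169.4): continuation = 1/1.06·[0.8400·0.0000 + 0.1600·0.0000] = 0.0000; exercise value = 0.0000 ≤ continuation, so V_uu = 0.0000
Node ud (S = 130.9): continuation = 1/1.06·[0.8400·0.0000 + 0.1600·14.7350] = 2.2242; exercise value = 0.0000 ≤ continuation, so V_ud = 2.2242
Node dd (S = 101.1): continuation = 1/1.06·[0.8400·14.7350 + 0.1600·40.0225] = 17.7179; exercise value = 24.8500 > continuation, so V_dd = 24.8500 (exercise)
Node u (S = 154): continuation = 1/1.06·[0.8400·0.0000 + 0.1600·2.2242] = 0.3357; exercise value = 0.0000 ≤ continuation, so V_u = 0.3357
Node d (S = 119): continuation = 1/1.06·[0.8400·2.2242 + 0.1600·24.8500] = 5.5135; exercise value = 7.0000 > continuation, so V_d = 7.0000 (exercise)
Node 0 (S = 140): continuation = 1/1.06·[0.8400·0.3357 + 0.1600·7.0000] = 1.3226; exercise value = 0.0000 ≤ continuation, so V_0 = 1.3226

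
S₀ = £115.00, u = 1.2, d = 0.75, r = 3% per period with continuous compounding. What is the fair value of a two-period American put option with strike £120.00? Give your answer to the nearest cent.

Risk-neutral probability p = (e^0.03 − 0.75)/(1.2 − 0.75) = 0.2805/0.4500 = 0.6232
Terminal stock prices: S_uu = 165.6, S_ud = 103.5, S_dd = 64.69
Terminal payoffs (K − S): max(-45.6, 0) = 0, max(16.5, 0) = 16.5, max(55.31, 0) = 55.31
Node u (S = 138): continuation = e^(−0.03)·[0.6232·0.0000 + 0.3768·16.5000] = 6.0329; exercise value = 0.0000 ≤ continuation, so V_u = 6.0329
Node d (S = 86.25): continuation = e^(−0.03)·[0.6232·16.5000 + 0.3768·55.3125] = 30.2035; exercise value = 33.7500 > continuation, so V_d = 33.7500 (exercise)
Node 0 (S = 115): continuation = e^(−0.03)·[0.6232·6.0329 + 0.3768·33.7500] = 15.9889; exercise value = 5.0000 ≤ continuation, so V_0 = 15.9889

£15.99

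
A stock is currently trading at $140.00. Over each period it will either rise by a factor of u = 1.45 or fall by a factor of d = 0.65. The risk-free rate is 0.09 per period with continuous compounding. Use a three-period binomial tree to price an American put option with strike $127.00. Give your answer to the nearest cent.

$18.13

Risk-neutral probability p = (e^0.09 − 0.65)/(1.45 − 0.65) = 0.4442/0.8000 = 0.5552
Terminal stock prices: S_uuu = 426.8, S_uud = 191.3, S_udd = 85.77, S_ddd = 38.45
Terminal payoffs (K − S): max(-299.8, 0) = 0, max(-64.33, 0) = 0, max(41.23, 0) = 41.23, max(88.55, 0) = 88.55
Node uu (S = 294.4): continuation = e^(−0.09)·[0.5552·0.0000 + 0.4448·0.0000] = 0.0000; exercise value = 0.0000 ≤ continuation, so V_uu = 0.0000
Node ud (S = 132): continuation = e^(−0.09)·[0.5552·0.0000 + 0.4448·41.2325] = 16.7610; exercise value = 0.0000 ≤ continuation, so V_ud = 16.7610
Node dd (S = 59.15): continuation = e^(−0.09)·[0.5552·41.2325 + 0.4448·88.5525] = 56.9193; exercise value = 67.8500 > continuation, so V_dd = 67.8500 (exercise)
Node u (S = 203): continuation = e^(−0.09)·[0.5552·0.0000 + 0.4448·16.7610] = 6.8134; exercise value = 0.0000 ≤ continuation, so V_u = 6.8134
Node d (S = 91): continuation = e^(−0.09)·[0.5552·16.7610 + 0.4448·67.8500] = 36.0861; exercise value = 36.0000 ≤ continuation, so V_d = 36.0861
Node 0 (S = 140): continuation = e^(−0.09)·[0.5552·6.8134 + 0.4448·36.0861] = 18.1263; exercise value = 0.0000 ≤ continuation, so V_0 = 18.1263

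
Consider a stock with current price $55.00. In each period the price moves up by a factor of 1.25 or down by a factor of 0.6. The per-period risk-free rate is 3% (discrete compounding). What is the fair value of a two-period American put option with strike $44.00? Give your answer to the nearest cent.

$4.20

Risk-neutral probability p = (1 + 0.03 − 0.6)/(1.25 − 0.6) = 0.4300/0.6500 = 0.6615
Terminal stock prices: S_uu = 85.94, S_ud = 41.25, S_dd = 19.8
Terminal payoffs (K − S): max(-41.94, 0) = 0, max(2.75, 0) = 2.75, max(24.2, 0) = 24.2
Node u (S = 68.75): continuation = 1/1.03·[0.6615·0.0000 + 0.3385·2.7500] = 0.9037; exercise value = 0.0000 ≤ continuation, so V_u = 0.9037
Node d (S = 33): continuation = 1/1.03·[0.6615·2.7500 + 0.3385·24.2000] = 9.7184; exercise value = 11.0000 > continuation, so V_d = 11.0000 (exercise)
Node 0 (S = 55): continuation = 1/1.03·[0.6615·0.9037 + 0.3385·11.0000] = 4.1950; exercise value = 0.0000 ≤ continuation, so V_0 = 4.1950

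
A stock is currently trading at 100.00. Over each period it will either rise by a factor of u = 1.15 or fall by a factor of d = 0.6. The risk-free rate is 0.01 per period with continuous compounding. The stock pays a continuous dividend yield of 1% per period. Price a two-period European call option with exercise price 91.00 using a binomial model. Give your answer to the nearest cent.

Per-period risk-free factor R = e^0.01 = 1.0101; dividend-adjusted growth = e^(0.01−0.01) = 1.0000.
Risk-neutral probability p = (1.0000 − 0.6)/(1.15 − 0.6) = 0.4000/0.5500 = 0.7273
Terminal stock prices: S_uu = 132.2, S_ud = 69, S_dd = 36
Terminal payoffs (S − K): max(41.25, 0) = 41.25, max(-22, 0) = 0, max(-55, 0) = 0
Node u (S = 115): V_u = e^(−0.01)·[0.7273·41.2500 + 0.2727·0.0000] = 29.7015
Node d (S = 60): V_d = e^(−0.01)·[0.7273·0.0000 + 0.2727·0.0000] = 0.0000
Node 0 (S = 100): V_0 = e^(−0.01)·[0.7273·29.7015 + 0.2727·0.0000] = 21.3862

21.39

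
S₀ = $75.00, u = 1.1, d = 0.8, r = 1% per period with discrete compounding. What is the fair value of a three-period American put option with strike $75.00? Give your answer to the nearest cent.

$6.65

Risk-neutral probability p = (1 + 0.01 − 0.8)/(1.1 − 0.8) = 0.2100/0.3000 = 0.7000
Terminal stock prices: S_uuu = 99.83, S_uud = 72.6, S_udd = 52.8, S_ddd = 38.4
Terminal payoffs (K − S): max(-24.83, 0) = 0, max(2.4, 0) = 2.4, max(22.2, 0) = 22.2, max(36.6, 0) = 36.6
Node uu (S = 90.75): continuation = 1/1.01·[0.7000·0.0000 + 0.3000·2.4000] = 0.7129; exercise value = 0.0000 ≤ continuation, so V_uu = 0.7129
Node ud (S = 66): continuation = 1/1.01·[0.7000·2.4000 + 0.3000·22.2000] = 8.2574; exercise value = 9.0000 > continuation, so V_ud = 9.0000 (exercise)
Node dd (S = 48): continuation = 1/1.01·[0.7000·22.2000 + 0.3000·36.6000] = 26.2574; exercise value = 27.0000 > continuation, so V_dd = 27.0000 (exercise)
Node u (S = 82.5): continuation = 1/1.01·[0.7000·0.7129 + 0.3000·9.0000] = 3.1673; exercise value = 0.0000 ≤ continuation, so V_u = 3.1673
Node d (S = 60): continuation = 1/1.01·[0.7000·9.0000 + 0.3000·27.0000] = 14.2574; exercise value = 15.0000 > continuation, so V_d = 15.0000 (exercise)
Node 0 (S = 75): continuation = 1/1.01·[0.7000·3.1673 + 0.3000·15.0000] = 6.6506; exercise value = 0.0000 ≤ continuation, so V_0 = 6.6506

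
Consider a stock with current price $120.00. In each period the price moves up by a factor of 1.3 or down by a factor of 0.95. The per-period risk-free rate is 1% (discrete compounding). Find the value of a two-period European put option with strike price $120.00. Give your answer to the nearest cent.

Risk-neutral probability p = (1 + 0.01 − 0.95)/(1.3 − 0.95) = 0.0600/0.3500 = 0.1714
Terminal stock prices: S_uu = 202.8, S_ud = 148.2, S_dd = 108.3
Terminal payoffs (K − S): max(-82.8, 0) = 0, max(-28.2, 0) = 0, max(11.7, 0) = 11.7
Node u (S = 156): V_u = 1/1.01·[0.1714·0.0000 + 0.8286·0.0000] = 0.0000
Node d (S = 114): V_d = 1/1.01·[0.1714·0.0000 + 0.8286·11.7000] = 9.5983
Node 0 (S = 120): V_0 = 1/1.01·[0.1714·0.0000 + 0.8286·9.5983] = 7.8741

$7.87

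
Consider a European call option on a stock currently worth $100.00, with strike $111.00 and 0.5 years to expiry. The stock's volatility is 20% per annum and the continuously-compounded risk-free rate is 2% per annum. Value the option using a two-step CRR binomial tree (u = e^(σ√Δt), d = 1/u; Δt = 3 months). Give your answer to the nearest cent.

$2.76

CRR parameters: u = e^(σ√Δt) = e^(0.2·√0.25) = 1.1052, d = 1/u = 0.9048
Per-period rate: rΔt = 0.02·0.25 = 0.005, so R = e^0.005 = 1.0050
Risk-neutral probability p = (e^0.005 − 0.9048)/(1.1052 − 0.9048) = 0.1002/0.2003 = 0.5000
Terminal stock prices: S_uu = 122.1, S_ud = 100, S_dd = 81.87
Terminal payoffs (S − K): max(11.14, 0) = 11.14, max(-11, 0) = 0, max(-29.13, 0) = 0
Node u (S = 110.5): V_u = e^(−0.005)·[0.5000·11.1403 + 0.5000·0.0000] = 5.5428
Node d (S = 90.48): V_d = e^(−0.005)·[0.5000·0.0000 + 0.5000·0.0000] = 0.0000
Node 0 (S = 100): V_0 = e^(−0.005)·[0.5000·5.5428 + 0.5000·0.0000] = 2.7578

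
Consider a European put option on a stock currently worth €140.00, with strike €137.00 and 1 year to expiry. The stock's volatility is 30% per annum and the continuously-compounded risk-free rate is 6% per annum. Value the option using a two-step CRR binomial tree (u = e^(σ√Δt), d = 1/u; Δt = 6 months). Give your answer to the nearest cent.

CRR parameters: u = e^(σ√Δt) = e^(0.3·√0.5) = 1.2363, d = 1/u = 0.8089
Per-period rate: rΔt = 0.06·0.5 = 0.03, so R = e^0.03 = 1.0305
Risk-neutral probability p = (e^0.03 − 0.8089)/(1.2363 − 0.8089) = 0.2216/0.4275 = 0.5184
Terminal stock prices: S_uu = 214, S_ud = 140, S_dd = 91.6
Terminal payoffs (K − S): max(-76.99, 0) = 0, max(-3, 0) = 0, max(45.4, 0) = 45.4
Node u (S = 173.1): V_u = e^(−0.03)·[0.5184·0.0000 + 0.4816·0.0000] = 0.0000
Node d (S = 113.2): V_d = e^(−0.03)·[0.5184·0.0000 + 0.4816·45.4048] = 21.2202
Node 0 (S = 140): V_0 = e^(−0.03)·[0.5184·0.0000 + 0.4816·21.2202] = 9.9174

€9.92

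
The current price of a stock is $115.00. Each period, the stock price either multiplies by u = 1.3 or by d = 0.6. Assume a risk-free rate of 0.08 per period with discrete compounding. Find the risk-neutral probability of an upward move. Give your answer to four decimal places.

p = 0.6857

Risk-neutral probability p = (1 + 0.08 − 0.6)/(1.3 − 0.6) = 0.4800/0.7000 = 0.6857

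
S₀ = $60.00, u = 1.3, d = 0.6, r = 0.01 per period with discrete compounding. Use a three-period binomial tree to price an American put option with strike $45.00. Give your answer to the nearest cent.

$7.24

Risk-neutral probability p = (1 + 0.01 − 0.6)/(1.3 − 0.6) = 0.4100/0.7000 = 0.5857
Terminal stock prices: S_uuu = 131.8, S_uud = 60.84, S_udd = 28.08, S_ddd = 12.96
Terminal payoffs (K − S): max(-86.82, 0) = 0, max(-15.84, 0) = 0, max(16.92, 0) = 16.92, max(32.04, 0) = 32.04
Node uu (S = 101.4): continuation = 1/1.01·[0.5857·0.0000 + 0.4143·0.0000] = 0.0000; exercise value = 0.0000 ≤ continuation, so V_uu = 0.0000
Node ud (S = 46.8): continuation = 1/1.01·[0.5857·0.0000 + 0.4143·16.9200] = 6.9403; exercise value = 0.0000 ≤ continuation, so V_ud = 6.9403
Node dd (S = 21.6): continuation = 1/1.01·[0.5857·16.9200 + 0.4143·32.0400] = 22.9545; exercise value = 23.4000 > continuation, so V_dd = 23.4000 (exercise)
Node u (S = 78): continuation = 1/1.01·[0.5857·0.0000 + 0.4143·6.9403] = 2.8468; exercise value = 0.0000 ≤ continuation, so V_u = 2.8468
Node d (S = 36): continuation = 1/1.01·[0.5857·6.9403 + 0.4143·23.4000] = 13.6231; exercise value = 9.0000 ≤ continuation, so V_d = 13.6231
Node 0 (S = 60): continuation = 1/1.01·[0.5857·2.8468 + 0.4143·13.6231] = 7.2389; exercise value = 0.0000 ≤ continuation, so V_0 = 7.2389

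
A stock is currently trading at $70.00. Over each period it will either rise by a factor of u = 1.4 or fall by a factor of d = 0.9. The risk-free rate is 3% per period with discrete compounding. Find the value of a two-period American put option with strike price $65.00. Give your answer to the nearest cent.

$4.28

Risk-neutral probability p = (1 + 0.03 − 0.9)/(1.4 − 0.9) = 0.1300/0.5000 = 0.2600
Terminal stock prices: S_uu = 137.2, S_ud = 88.2, S_dd = 56.7
Terminal payoffs (K − S): max(-72.2, 0) = 0, max(-23.2, 0) = 0, max(8.3, 0) = 8.3
Node u (S = 98): continuation = 1/1.03·[0.2600·0.0000 + 0.7400·0.0000] = 0.0000; exercise value = 0.0000 ≤ continuation, so V_u = 0.0000
Node d (S = 63): continuation = 1/1.03·[0.2600·0.0000 + 0.7400·8.3000] = 5.9631; exercise value = 2.0000 ≤ continuation, so V_d = 5.9631
Node 0 (S = 70): continuation = 1/1.03·[0.2600·0.0000 + 0.7400·5.9631] = 4.2842; exercise value = 0.0000 ≤ continuation, so V_0 = 4.2842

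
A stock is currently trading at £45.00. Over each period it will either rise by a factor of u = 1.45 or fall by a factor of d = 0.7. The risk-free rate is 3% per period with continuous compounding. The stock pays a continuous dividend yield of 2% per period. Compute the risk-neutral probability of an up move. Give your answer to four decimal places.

p = 0.4134

Per-period risk-free factor R = e^0.03 = 1.0305; dividend-adjusted growth = e^(0.03−0.02) = 1.0101.
Risk-neutral probability p = (1.0101 − 0.7)/(1.45 − 0.7) = 0.3101/0.7500 = 0.4134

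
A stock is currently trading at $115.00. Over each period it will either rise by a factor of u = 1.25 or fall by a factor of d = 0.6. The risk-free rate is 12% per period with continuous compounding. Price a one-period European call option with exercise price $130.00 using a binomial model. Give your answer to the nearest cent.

$9.90

Risk-neutral probability p = (e^0.12 − 0.6)/(1.25 − 0.6) = 0.5275/0.6500 = 0.8115
Terminal stock prices: S_u = 143.8, S_d = 69
Terminal payoffs (S − K): max(13.75, 0) = 13.75, max(-61, 0) = 0
Node 0 (S = 115): V_0 = e^(−0.12)·[0.8115·13.7500 + 0.1885·0.0000] = 9.8968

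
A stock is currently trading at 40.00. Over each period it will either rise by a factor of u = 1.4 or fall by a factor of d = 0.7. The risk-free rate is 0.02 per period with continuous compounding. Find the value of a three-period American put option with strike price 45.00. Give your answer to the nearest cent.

Risk-neutral probability p = (e^0.02 − 0.7)/(1.4 − 0.7) = 0.3202/0.7000 = 0.4574
Terminal stock prices: S_uuu = 109.8, S_uud = 54.88, S_udd = 27.44, S_ddd = 13.72
Terminal payoffs (K − S): max(-64.76, 0) = 0, max(-9.88, 0) = 0, max(17.56, 0) = 17.56, max(31.28, 0) = 31.28
Node uu (S = 78.4): continuation = e^(−0.02)·[0.4574·0.0000 + 0.5426·0.0000] = 0.0000; exercise value = 0.0000 ≤ continuation, so V_uu = 0.0000
Node ud (S = 39.2): continuation = e^(−0.02)·[0.4574·0.0000 + 0.5426·17.5600] = 9.3389; exercise value = 5.8000 ≤ continuation, so V_ud = 9.3389
Node dd (S = 19.6): continuation = e^(−0.02)·[0.4574·17.5600 + 0.5426·31.2800] = 24.5089; exercise value = 25.4000 > continuation, so V_dd = 25.4000 (exercise)
Node u (S = 56): continuation = e^(−0.02)·[0.4574·0.0000 + 0.5426·9.3389] = 4.9666; exercise value = 0.0000 ≤ continuation, so V_u = 4.9666
Node d (S = 28): continuation = e^(−0.02)·[0.4574·9.3389 + 0.5426·25.4000] = 17.6957; exercise value = 17.0000 ≤ continuation, so V_d = 17.6957
Node 0 (S = 40): continuation = e^(−0.02)·[0.4574·4.9666 + 0.5426·17.6957] = 11.6379; exercise value = 5.0000 ≤ continuation, so V_0 = 11.6379

11.64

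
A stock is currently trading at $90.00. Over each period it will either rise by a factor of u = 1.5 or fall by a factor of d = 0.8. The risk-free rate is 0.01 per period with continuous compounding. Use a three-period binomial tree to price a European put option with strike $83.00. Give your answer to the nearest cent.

Risk-neutral probability p = (e^0.01 − 0.8)/(1.5 − 0.8) = 0.2101/0.7000 = 0.3001
Terminal stock prices: S_uuu = 303.8, S_uud = 162, S_udd = 86.4, S_ddd = 46.08
Terminal payoffs (K − S): max(-220.8, 0) = 0, max(-79, 0) = 0, max(-3.4, 0) = 0, max(36.92, 0) = 36.92
Node uu (S = 202.5): V_uu = e^(−0.01)·[0.3001·0.0000 + 0.6999·0.0000] = 0.0000
Node ud (S = 108): V_ud = e^(−0.01)·[0.3001·0.0000 + 0.6999·0.0000] = 0.0000
Node dd (S = 57.6): V_dd = e^(−0.01)·[0.3001·0.0000 + 0.6999·36.9200] = 25.5842
Node u (S = 135): V_u = e^(−0.01)·[0.3001·0.0000 + 0.6999·0.0000] = 0.0000
Node d (S = 72): V_d = e^(−0.01)·[0.3001·0.0000 + 0.6999·25.5842] = 17.7289
Node 0 (S = 90): V_0 = e^(−0.01)·[0.3001·0.0000 + 0.6999·17.7289] = 12.2855

$12.29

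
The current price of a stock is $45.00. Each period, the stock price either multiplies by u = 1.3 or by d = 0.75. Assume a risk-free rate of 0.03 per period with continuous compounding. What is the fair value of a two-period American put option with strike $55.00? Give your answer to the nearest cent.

Risk-neutral probability p = (e^0.03 − 0.75)/(1.3 − 0.75) = 0.2805/0.5500 = 0.5099
Terminal stock prices: S_uu = 76.05, S_ud = 43.88, S_dd = 25.31
Terminal payoffs (K − S): max(-21.05, 0) = 0, max(11.12, 0) = 11.12, max(29.69, 0) = 29.69
Node u (S = 58.5): continuation = e^(−0.03)·[0.5099·0.0000 + 0.4901·11.1250] = 5.2910; exercise value = 0.0000 ≤ continuation, so V_u = 5.2910
Node d (S = 33.75): continuation = e^(−0.03)·[0.5099·11.1250 + 0.4901·29.6875] = 19.6245; exercise value = 21.2500 > continuation, so V_d = 21.2500 (exercise)
Node 0 (S = 45): continuation = e^(−0.03)·[0.5099·5.2910 + 0.4901·21.2500] = 12.7247; exercise value = 10.0000 ≤ continuation, so V_0 = 12.7247

$12.72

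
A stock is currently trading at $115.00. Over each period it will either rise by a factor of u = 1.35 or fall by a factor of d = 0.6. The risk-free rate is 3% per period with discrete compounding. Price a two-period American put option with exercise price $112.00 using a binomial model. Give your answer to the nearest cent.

$22.16

Risk-neutral probability p = (1 + 0.03 − 0.6)/(1.35 − 0.6) = 0.4300/0.7500 = 0.5733
Terminal stock prices: S_uu = 209.6, S_ud = 93.15, S_dd = 41.4
Terminal payoffs (K − S): max(-97.59, 0) = 0, max(18.85, 0) = 18.85, max(70.6, 0) = 70.6
Node u (S = 155.2): continuation = 1/1.03·[0.5733·0.0000 + 0.4267·18.8500] = 7.8084; exercise value = 0.0000 ≤ continuation, so V_u = 7.8084
Node d (S = 69): continuation = 1/1.03·[0.5733·18.8500 + 0.4267·70.6000] = 39.7379; exercise value = 43.0000 > continuation, so V_d = 43.0000 (exercise)
Node 0 (S = 115): continuation = 1/1.03·[0.5733·7.8084 + 0.4267·43.0000] = 22.1587; exercise value = 0.0000 ≤ continuation, so V_0 = 22.1587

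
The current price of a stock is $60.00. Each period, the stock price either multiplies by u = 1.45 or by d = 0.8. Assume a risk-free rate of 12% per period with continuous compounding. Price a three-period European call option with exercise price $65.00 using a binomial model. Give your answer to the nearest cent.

$19.99

Risk-neutral probability p = (e^0.12 − 0.8)/(1.45 − 0.8) = 0.3275/0.6500 = 0.5038
Terminal stock prices: S_uuu = 182.9, S_uud = 100.9, S_udd = 55.68, S_ddd = 30.72
Terminal payoffs (S − K): max(117.9, 0) = 117.9, max(35.92, 0) = 35.92, max(-9.32, 0) = 0, max(-34.28, 0) = 0
Node uu (S = 126.2): V_uu = e^(−0.12)·[0.5038·117.9175 + 0.4962·35.9200] = 68.5002
Node ud (S = 69.6): V_ud = e^(−0.12)·[0.5038·35.9200 + 0.4962·0.0000] = 16.0515
Node dd (S = 38.4): V_dd = e^(−0.12)·[0.5038·0.0000 + 0.4962·0.0000] = 0.0000
Node u (S = 87): V_u = e^(−0.12)·[0.5038·68.5002 + 0.4962·16.0515] = 37.6740
Node d (S = 48): V_d = e^(−0.12)·[0.5038·16.0515 + 0.4962·0.0000] = 7.1729
Node 0 (S = 60): V_0 = e^(−0.12)·[0.5038·37.6740 + 0.4962·7.1729] = 19.9917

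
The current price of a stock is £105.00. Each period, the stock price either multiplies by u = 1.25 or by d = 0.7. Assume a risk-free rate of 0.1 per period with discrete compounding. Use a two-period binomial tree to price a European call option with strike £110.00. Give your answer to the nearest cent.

£23.63

Risk-neutral probability p = (1 + 0.1 − 0.7)/(1.25 − 0.7) = 0.4000/0.5500 = 0.7273
Terminal stock prices: S_uu = 164.1, S_ud = 91.88, S_dd = 51.45
Terminal payoffs (S − K): max(54.06, 0) = 54.06, max(-18.12, 0) = 0, max(-58.55, 0) = 0
Node u (S = 131.2): V_u = 1/1.1·[0.7273·54.0625 + 0.2727·0.0000] = 35.7438
Node d (S = 73.5): V_d = 1/1.1·[0.7273·0.0000 + 0.2727·0.0000] = 0.0000
Node 0 (S = 105): V_0 = 1/1.1·[0.7273·35.7438 + 0.2727·0.0000] = 23.6323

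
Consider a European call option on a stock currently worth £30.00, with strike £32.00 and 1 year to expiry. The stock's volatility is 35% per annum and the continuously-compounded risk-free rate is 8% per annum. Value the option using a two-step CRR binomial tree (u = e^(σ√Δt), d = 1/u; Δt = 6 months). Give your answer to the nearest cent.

CRR parameters: u = e^(σ√Δt) = e^(0.35·√0.5) = 1.2808, d = 1/u = 0.7808
Per-period rate: rΔt = 0.08·0.5 = 0.04, so R = e^0.04 = 1.0408
Risk-neutral probability p = (e^0.04 − 0.7808)/(1.2808 − 0.7808) = 0.2601/0.5000 = 0.5201
Terminal stock prices: S_uu = 49.21, S_ud = 30, S_dd = 18.29
Terminal payoffs (S − K): max(17.21, 0) = 17.21, max(-2, 0) = 0, max(-13.71, 0) = 0
Node u (S = 38.42): V_u = e^(−0.04)·[0.5201·17.2137 + 0.4799·0.0000] = 8.6011
Node d (S = 23.42): V_d = e^(−0.04)·[0.5201·0.0000 + 0.4799·0.0000] = 0.0000
Node 0 (S = 30): V_0 = e^(−0.04)·[0.5201·8.6011 + 0.4799·0.0000] = 4.2977

£4.30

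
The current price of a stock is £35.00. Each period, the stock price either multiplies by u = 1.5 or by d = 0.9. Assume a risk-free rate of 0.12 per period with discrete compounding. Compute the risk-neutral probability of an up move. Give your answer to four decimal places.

Risk-neutral probability p = (1 + 0.12 − 0.9)/(1.5 − 0.9) = 0.2200/0.6000 = 0.3667

p = 0.3667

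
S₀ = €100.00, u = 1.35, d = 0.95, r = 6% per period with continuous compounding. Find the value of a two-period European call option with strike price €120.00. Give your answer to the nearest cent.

€7.26

Risk-neutral probability p = (e^0.06 − 0.95)/(1.35 − 0.95) = 0.1118/0.4000 = 0.2796
Terminal stock prices: S_uu = 182.3, S_ud = 128.2, S_dd = 90.25
Terminal payoffs (S − K): max(62.25, 0) = 62.25, max(8.25, 0) = 8.25, max(-29.75, 0) = 0
Node u (S = 135): V_u = e^(−0.06)·[0.2796·62.2500 + 0.7204·8.2500] = 21.9883
Node d (S = 95): V_d = e^(−0.06)·[0.2796·8.2500 + 0.7204·0.0000] = 2.1723
Node 0 (S = 100): V_0 = e^(−0.06)·[0.2796·21.9883 + 0.7204·2.1723] = 7.2635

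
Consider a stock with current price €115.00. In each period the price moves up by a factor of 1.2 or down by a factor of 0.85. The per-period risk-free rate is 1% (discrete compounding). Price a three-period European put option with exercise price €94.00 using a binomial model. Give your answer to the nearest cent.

Risk-neutral probability p = (1 + 0.01 − 0.85)/(1.2 − 0.85) = 0.1600/0.3500 = 0.4571
Terminal stock prices: S_uuu = 198.7, S_uud = 140.8, S_udd = 99.7, S_ddd = 70.62
Terminal payoffs (K − S): max(-104.7, 0) = 0, max(-46.76, 0) = 0, max(-5.705, 0) = 0, max(23.38, 0) = 23.38
Node uu (S = 165.6): V_uu = 1/1.01·[0.4571·0.0000 + 0.5429·0.0000] = 0.0000
Node ud (S = 117.3): V_ud = 1/1.01·[0.4571·0.0000 + 0.5429·0.0000] = 0.0000
Node dd (S = 83.09): V_dd = 1/1.01·[0.4571·0.0000 + 0.5429·23.3756] = 12.5640
Node u (S = 138): V_u = 1/1.01·[0.4571·0.0000 + 0.5429·0.0000] = 0.0000
Node d (S = 97.75): V_d = 1/1.01·[0.4571·0.0000 + 0.5429·12.5640] = 6.7529
Node 0 (S = 115): V_0 = 1/1.01·[0.4571·0.0000 + 0.5429·6.7529] = 3.6296

€3.63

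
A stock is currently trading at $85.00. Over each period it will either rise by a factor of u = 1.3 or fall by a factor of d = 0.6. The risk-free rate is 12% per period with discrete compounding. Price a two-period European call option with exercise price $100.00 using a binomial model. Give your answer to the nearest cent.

Risk-neutral probability p = (1 + 0.12 − 0.6)/(1.3 − 0.6) = 0.5200/0.7000 = 0.7429
Terminal stock prices: S_uu = 143.7, S_ud = 66.3, S_dd = 30.6
Terminal payoffs (S − K): max(43.65, 0) = 43.65, max(-33.7, 0) = 0, max(-69.4, 0) = 0
Node u (S = 110.5): V_u = 1/1.12·[0.7429·43.6500 + 0.2571·0.0000] = 28.9515
Node d (S = 51): V_d = 1/1.12·[0.7429·0.0000 + 0.2571·0.0000] = 0.0000
Node 0 (S = 85): V_0 = 1/1.12·[0.7429·28.9515 + 0.2571·0.0000] = 19.2025

$19.20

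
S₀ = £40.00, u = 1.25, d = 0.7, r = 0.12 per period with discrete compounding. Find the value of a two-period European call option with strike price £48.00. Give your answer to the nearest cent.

£6.74

Risk-neutral probability p = (1 + 0.12 − 0.7)/(1.25 − 0.7) = 0.4200/0.5500 = 0.7636
Terminal stock prices: S_uu = 62.5, S_ud = 35, S_dd = 19.6
Terminal payoffs (S − K): max(14.5, 0) = 14.5, max(-13, 0) = 0, max(-28.4, 0) = 0
Node u (S = 50): V_u = 1/1.12·[0.7636·14.5000 + 0.2364·0.0000] = 9.8864
Node d (S = 28): V_d = 1/1.12·[0.7636·0.0000 + 0.2364·0.0000] = 0.0000
Node 0 (S = 40): V_0 = 1/1.12·[0.7636·9.8864 + 0.2364·0.0000] = 6.7407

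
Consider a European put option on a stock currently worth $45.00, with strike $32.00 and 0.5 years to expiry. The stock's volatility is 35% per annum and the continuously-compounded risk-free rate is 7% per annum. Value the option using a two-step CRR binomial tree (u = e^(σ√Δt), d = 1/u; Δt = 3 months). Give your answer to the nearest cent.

$0.07

CRR parameters: u = e^(σ√Δt) = e^(0.35·√0.25) = 1.1912, d = 1/u = 0.8395
Per-period rate: rΔt = 0.07·0.25 = 0.0175, so R = e^0.0175 = 1.0177
Risk-neutral probability p = (e^0.0175 − 0.8395)/(1.1912 − 0.8395) = 0.1782/0.3518 = 0.5065
Terminal stock prices: S_uu = 63.86, S_ud = 45, S_dd = 31.71
Terminal payoffs (K − S): max(-31.86, 0) = 0, max(-13, 0) = 0, max(0.289, 0) = 0.289
Node u (S = 53.61): V_u = e^(−0.0175)·[0.5065·0.0000 + 0.4935·0.0000] = 0.0000
Node d (S = 37.78): V_d = e^(−0.0175)·[0.5065·0.0000 + 0.4935·0.2890] = 0.1402
Node 0 (S = 45): V_0 = e^(−0.0175)·[0.5065·0.0000 + 0.4935·0.1402] = 0.0680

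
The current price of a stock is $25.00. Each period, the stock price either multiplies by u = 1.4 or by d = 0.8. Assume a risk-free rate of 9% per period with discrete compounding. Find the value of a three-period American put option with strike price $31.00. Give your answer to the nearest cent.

Risk-neutral probability p = (1 + 0.09 − 0.8)/(1.4 − 0.8) = 0.2900/0.6000 = 0.4833
Terminal stock prices: S_uuu = 68.6, S_uud = 39.2, S_udd = 22.4, S_ddd = 12.8
Terminal payoffs (K − S): max(-37.6, 0) = 0, max(-8.2, 0) = 0, max(8.6, 0) = 8.6, max(18.2, 0) = 18.2
Node uu (S = 49): continuation = 1/1.09·[0.4833·0.0000 + 0.5167·0.0000] = 0.0000; exercise value = 0.0000 ≤ continuation, so V_uu = 0.0000
Node ud (S = 28): continuation = 1/1.09·[0.4833·0.0000 + 0.5167·8.6000] = 4.0765; exercise value = 3.0000 ≤ continuation, so V_ud = 4.0765
Node dd (S = 16): continuation = 1/1.09·[0.4833·8.6000 + 0.5167·18.2000] = 12.4404; exercise value = 15.0000 > continuation, so V_dd = 15.0000 (exercise)
Node u (S = 35): continuation = 1/1.09·[0.4833·0.0000 + 0.5167·4.0765] = 1.9323; exercise value = 0.0000 ≤ continuation, so V_u = 1.9323
Node d (S = 20): continuation = 1/1.09·[0.4833·4.0765 + 0.5167·15.0000] = 8.9177; exercise value = 11.0000 > continuation, so V_d = 11.0000 (exercise)
Node 0 (S = 25): continuation = 1/1.09·[0.4833·1.9323 + 0.5167·11.0000] = 6.0709; exercise value = 6.0000 ≤ continuation, so V_0 = 6.0709

$6.07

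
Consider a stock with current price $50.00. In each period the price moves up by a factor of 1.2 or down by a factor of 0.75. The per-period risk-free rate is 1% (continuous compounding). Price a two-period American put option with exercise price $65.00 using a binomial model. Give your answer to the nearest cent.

$16.27

Risk-neutral probability p = (e^0.01 − 0.75)/(1.2 − 0.75) = 0.2601/0.4500 = 0.5779
Terminal stock prices: S_uu = 72, S_ud = 45, S_dd = 28.12
Terminal payoffs (K − S): max(-7, 0) = 0, max(20, 0) = 20, max(36.88, 0) = 36.88
Node u (S = 60): continuation = e^(−0.01)·[0.5779·0.0000 + 0.4221·20.0000] = 8.3582; exercise value = 5.0000 ≤ continuation, so V_u = 8.3582
Node d (S = 37.5): continuation = e^(−0.01)·[0.5779·20.0000 + 0.4221·36.8750] = 26.8532; exercise value = 27.5000 > continuation, so V_d = 27.5000 (exercise)
Node 0 (S = 50): continuation = e^(−0.01)·[0.5779·8.3582 + 0.4221·27.5000] = 16.2746; exercise value = 15.0000 ≤ continuation, so V_0 = 16.2746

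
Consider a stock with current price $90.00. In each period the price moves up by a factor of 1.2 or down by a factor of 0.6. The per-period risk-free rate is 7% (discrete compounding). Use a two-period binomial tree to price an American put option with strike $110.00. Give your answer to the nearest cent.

$20.00

Risk-neutral probability p = (1 + 0.07 − 0.6)/(1.2 − 0.6) = 0.4700/0.6000 = 0.7833
Terminal stock prices: S_uu = 129.6, S_ud = 64.8, S_dd = 32.4
Terminal payoffs (K − S): max(-19.6, 0) = 0, max(45.2, 0) = 45.2, max(77.6, 0) = 77.6
Node u (S = 108): continuation = 1/1.07·[0.7833·0.0000 + 0.2167·45.2000] = 9.1526; exercise value = 2.0000 ≤ continuation, so V_u = 9.1526
Node d (S = 54): continuation = 1/1.07·[0.7833·45.2000 + 0.2167·77.6000] = 48.8037; exercise value = 56.0000 > continuation, so V_d = 56.0000 (exercise)
Node 0 (S = 90): continuation = 1/1.07·[0.7833·9.1526 + 0.2167·56.0000] = 18.0401; exercise value = 20.0000 > continuation, so V_0 = 20.0000 (exercise)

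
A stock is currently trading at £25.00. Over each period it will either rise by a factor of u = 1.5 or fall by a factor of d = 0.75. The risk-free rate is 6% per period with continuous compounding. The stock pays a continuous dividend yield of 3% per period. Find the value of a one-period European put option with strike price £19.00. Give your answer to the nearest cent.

Per-period risk-free factor R = e^0.06 = 1.0618; dividend-adjusted growth = e^(0.06−0.03) = 1.0305.
Risk-neutral probability p = (1.0305 − 0.75)/(1.5 − 0.75) = 0.2805/0.7500 = 0.3739
Terminal stock prices: S_u = 37.5, S_d = 18.75
Terminal payoffs (K − S): max(-18.5, 0) = 0, max(0.25, 0) = 0.25
Node 0 (S = 25): V_0 = e^(−0.06)·[0.3739·0.0000 + 0.6261·0.2500] = 0.1474

£0.15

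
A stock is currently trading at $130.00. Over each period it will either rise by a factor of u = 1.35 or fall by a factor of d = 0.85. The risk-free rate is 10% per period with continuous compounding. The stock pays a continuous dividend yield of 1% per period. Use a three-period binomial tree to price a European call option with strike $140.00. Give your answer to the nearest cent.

Per-period risk-free factor R = e^0.1 = 1.1052; dividend-adjusted growth = e^(0.1−0.01) = 1.0942.
Risk-neutral probability p = (1.0942 − 0.85)/(1.35 − 0.85) = 0.2442/0.5000 = 0.4883
Terminal stock prices: S_uuu = 319.8, S_uud = 201.4, S_udd = 126.8, S_ddd = 79.84
Terminal payoffs (S − K): max(179.8, 0) = 179.8, max(61.39, 0) = 61.39, max(-13.2, 0) = 0, max(-60.16, 0) = 0
Node uu (S = 236.9): V_uu = e^(−0.1)·[0.4883·179.8488 + 0.5117·61.3863] = 107.8903
Node ud (S = 149.2): V_ud = e^(−0.1)·[0.4883·61.3863 + 0.5117·0.0000] = 27.1251
Node dd (S = 93.92): V_dd = e^(−0.1)·[0.4883·0.0000 + 0.5117·0.0000] = 0.0000
Node u (S = 175.5): V_u = e^(−0.1)·[0.4883·107.8903 + 0.5117·27.1251] = 60.2320
Node d (S = 110.5): V_d = e^(−0.1)·[0.4883·27.1251 + 0.5117·0.0000] = 11.9859
Node 0 (S = 130): V_0 = e^(−0.1)·[0.4883·60.2320 + 0.5117·11.9859] = 32.1641

$32.16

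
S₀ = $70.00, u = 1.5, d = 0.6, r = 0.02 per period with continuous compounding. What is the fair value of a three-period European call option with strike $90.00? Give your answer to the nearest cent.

$15.50

Risk-neutral probability p = (e^0.02 − 0.6)/(1.5 − 0.6) = 0.4202/0.9000 = 0.4669
Terminal stock prices: S_uuu = 236.2, S_uud = 94.5, S_udd = 37.8, S_ddd = 15.12
Terminal payoffs (S − K): max(146.2, 0) = 146.2, max(4.5, 0) = 4.5, max(-52.2, 0) = 0, max(-74.88, 0) = 0
Node uu (S = 157.5): V_uu = e^(−0.02)·[0.4669·146.2500 + 0.5331·4.5000] = 69.2821
Node ud (S = 63): V_ud = e^(−0.02)·[0.4669·4.5000 + 0.5331·0.0000] = 2.0594
Node dd (S = 25.2): V_dd = e^(−0.02)·[0.4669·0.0000 + 0.5331·0.0000] = 0.0000
Node u (S = 105): V_u = e^(−0.02)·[0.4669·69.2821 + 0.5331·2.0594] = 32.7828
Node d (S = 42): V_d = e^(−0.02)·[0.4669·2.0594 + 0.5331·0.0000] = 0.9425
Node 0 (S = 70): V_0 = e^(−0.02)·[0.4669·32.7828 + 0.5331·0.9425] = 15.4954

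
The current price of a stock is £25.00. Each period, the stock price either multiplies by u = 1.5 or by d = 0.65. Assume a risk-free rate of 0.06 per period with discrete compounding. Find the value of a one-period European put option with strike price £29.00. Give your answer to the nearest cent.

£6.23

Risk-neutral probability p = (1 + 0.06 − 0.65)/(1.5 − 0.65) = 0.4100/0.8500 = 0.4824
Terminal stock prices: S_u = 37.5, S_d = 16.25
Terminal payoffs (K − S): max(-8.5, 0) = 0, max(12.75, 0) = 12.75
Node 0 (S = 25): V_0 = 1/1.06·[0.4824·0.0000 + 0.5176·12.7500] = 6.2264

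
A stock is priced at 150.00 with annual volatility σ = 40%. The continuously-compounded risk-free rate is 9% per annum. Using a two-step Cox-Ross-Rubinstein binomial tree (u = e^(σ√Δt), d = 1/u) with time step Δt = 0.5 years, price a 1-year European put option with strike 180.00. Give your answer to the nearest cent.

34.50

CRR parameters: u = e^(σ√Δt) = e^(0.4·√0.5) = 1.3269, d = 1/u = 0.7536
Per-period rate: rΔt = 0.09·0.5 = 0.045, so R = e^0.045 = 1.0460
Risk-neutral probability p = (e^0.045 − 0.7536)/(1.3269 − 0.7536) = 0.2924/0.5733 = 0.5100
Terminal stock prices: S_uu = 264.1, S_ud = 150, S_dd = 85.2
Terminal payoffs (K − S): max(-84.1, 0) = 0, max(30, 0) = 30, max(94.8, 0) = 94.8
Node u (S = 199): V_u = e^(−0.045)·[0.5100·0.0000 + 0.4900·30.0000] = 14.0518
Node d (S = 113): V_d = e^(−0.045)·[0.5100·30.0000 + 0.4900·94.8044] = 59.0338
Node 0 (S = 150): V_0 = e^(−0.045)·[0.5100·14.0518 + 0.4900·59.0338] = 34.5027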